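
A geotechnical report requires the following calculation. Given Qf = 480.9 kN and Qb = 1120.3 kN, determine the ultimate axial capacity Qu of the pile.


Using Qu = Qf + Qb
Qu = 480.9 + 1120.3
Qu = 1601.2 kN


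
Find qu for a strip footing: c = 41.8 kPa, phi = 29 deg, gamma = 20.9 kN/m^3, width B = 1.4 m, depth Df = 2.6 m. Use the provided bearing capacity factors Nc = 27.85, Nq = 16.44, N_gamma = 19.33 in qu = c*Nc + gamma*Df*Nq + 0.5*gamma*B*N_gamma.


Compute qu = c*Nc + gamma*Df*Nq + 0.5*gamma*B*N_gamma
Term 1: 41.8 * 27.85 = 1164.13
Term 2: 20.9 * 2.6 * 16.44 = 893.3496
Term 3: 0.5 * 20.9 * 1.4 * 19.33 = 282.7979
qu = 1164.13 + 893.3496 + 282.7979
qu = 2340.28 kPa


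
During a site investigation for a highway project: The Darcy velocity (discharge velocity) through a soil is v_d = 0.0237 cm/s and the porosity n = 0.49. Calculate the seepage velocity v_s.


Using v_s = v_d / n
v_s = 0.0237 / 0.49
v_s = 0.04837 cm/s


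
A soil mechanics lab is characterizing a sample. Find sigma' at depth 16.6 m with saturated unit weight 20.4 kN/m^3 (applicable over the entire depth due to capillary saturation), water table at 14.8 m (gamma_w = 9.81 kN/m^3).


Total stress = gamma_sat * depth
sigma = 20.4 * 16.6 = 338.64 kPa
Pore water pressure u = gamma_w * (depth - d_wt)
u = 9.81 * (16.6 - 14.8) = 17.658 kPa
Effective stress = sigma - u
sigma' = 338.64 - 17.658 = 320.98 kPa


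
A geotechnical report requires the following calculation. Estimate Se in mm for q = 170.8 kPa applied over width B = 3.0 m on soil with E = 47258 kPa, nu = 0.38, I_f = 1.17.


Result: 10.854 mm

Derivation:
Using Se = q * B * (1 - nu^2) * I_f / E
1 - nu^2 = 1 - 0.38^2 = 0.8556
Se = 170.8 * 3.0 * 0.8556 * 1.17 / 47258
Se = 0.010854 m
Convert to mm: Se = 0.010854 * 1000 = 10.854 mm


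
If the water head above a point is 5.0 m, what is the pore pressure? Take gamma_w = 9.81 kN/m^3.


Using u = gamma_w * h_w
u = 9.81 * 5.0
u = 49.05 kPa


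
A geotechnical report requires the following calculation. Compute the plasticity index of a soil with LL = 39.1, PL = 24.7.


Using PI = LL - PL
PI = 39.1 - 24.7
PI = 14.4


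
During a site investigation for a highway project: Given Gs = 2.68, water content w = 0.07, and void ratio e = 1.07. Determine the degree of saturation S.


Result: 0.1753

Derivation:
Using S = Gs * w / e
S = 2.68 * 0.07 / 1.07
S = 0.1753


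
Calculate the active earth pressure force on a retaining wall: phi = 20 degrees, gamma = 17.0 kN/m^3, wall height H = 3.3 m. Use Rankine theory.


Result: 45.38 kN/m

Derivation:
Compute active earth pressure coefficient:
Ka = tan^2(45 - phi/2) = tan^2(35.0) = 0.490291
Compute active force:
Pa = 0.5 * Ka * gamma * H^2
Pa = 0.5 * 0.490291 * 17.0 * 3.3^2
Pa = 45.38 kN/m


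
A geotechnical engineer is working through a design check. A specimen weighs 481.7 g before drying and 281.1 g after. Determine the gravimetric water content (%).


Result: 71.36 %

Derivation:
Using w = (m_wet - m_dry) / m_dry * 100
m_wet - m_dry = 481.7 - 281.1 = 200.6 g
w = 200.6 / 281.1 * 100
w = 71.36 %


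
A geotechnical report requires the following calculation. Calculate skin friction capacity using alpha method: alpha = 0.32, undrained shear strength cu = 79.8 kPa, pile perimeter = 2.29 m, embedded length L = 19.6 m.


Result: 1146.16 kN

Derivation:
Using Qs = alpha * cu * perimeter * L
Qs = 0.32 * 79.8 * 2.29 * 19.6
Qs = 1146.16 kN


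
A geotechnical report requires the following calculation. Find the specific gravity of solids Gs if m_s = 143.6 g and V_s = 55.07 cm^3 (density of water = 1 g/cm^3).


Result: 2.608

Derivation:
Using Gs = m_s / (V_s * rho_w)
Since rho_w = 1 g/cm^3:
Gs = 143.6 / 55.07
Gs = 2.608


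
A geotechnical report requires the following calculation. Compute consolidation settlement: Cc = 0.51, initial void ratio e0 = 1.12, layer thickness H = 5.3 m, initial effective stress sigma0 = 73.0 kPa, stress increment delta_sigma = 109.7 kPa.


Using Sc = Cc * H / (1 + e0) * log10((sigma0 + delta_sigma) / sigma0)
Stress ratio = (73.0 + 109.7) / 73.0 = 2.50274
log10(2.50274) = 0.398416
Cc * H / (1 + e0) = 0.51 * 5.3 / (1 + 1.12) = 1.275
Sc = 1.275 * 0.398416
Sc = 0.508 m


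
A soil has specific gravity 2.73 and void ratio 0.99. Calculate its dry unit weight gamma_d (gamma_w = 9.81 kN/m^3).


Using gamma_d = Gs * gamma_w / (1 + e)
gamma_d = 2.73 * 9.81 / (1 + 0.99)
gamma_d = 2.73 * 9.81 / 1.99
gamma_d = 13.458 kN/m^3


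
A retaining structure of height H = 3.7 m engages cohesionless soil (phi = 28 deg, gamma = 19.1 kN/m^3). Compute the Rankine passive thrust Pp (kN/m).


Result: 362.13 kN/m

Derivation:
Compute passive earth pressure coefficient:
Kp = tan^2(45 + phi/2) = tan^2(59.0) = 2.769826
Compute passive force:
Pp = 0.5 * Kp * gamma * H^2
Pp = 0.5 * 2.769826 * 19.1 * 3.7^2
Pp = 362.13 kN/m


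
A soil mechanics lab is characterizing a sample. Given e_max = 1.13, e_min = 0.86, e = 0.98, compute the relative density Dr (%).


Result: 55.56 %

Derivation:
Using Dr = (e_max - e) / (e_max - e_min) * 100
e_max - e = 1.13 - 0.98 = 0.15
e_max - e_min = 1.13 - 0.86 = 0.27
Dr = 0.15 / 0.27 * 100
Dr = 55.56 %


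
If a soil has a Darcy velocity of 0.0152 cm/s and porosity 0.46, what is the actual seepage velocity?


Using v_s = v_d / n
v_s = 0.0152 / 0.46
v_s = 0.03304 cm/s


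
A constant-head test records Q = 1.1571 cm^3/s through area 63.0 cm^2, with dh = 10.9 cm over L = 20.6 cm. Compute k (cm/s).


Result: 0.034711 cm/s

Derivation:
Compute hydraulic gradient:
i = dh / L = 10.9 / 20.6 = 0.529126
Then apply Darcy's law:
k = Q / (A * i)
k = 1.1571 / (63.0 * 0.529126)
k = 1.1571 / 33.335
k = 0.034711 cm/s


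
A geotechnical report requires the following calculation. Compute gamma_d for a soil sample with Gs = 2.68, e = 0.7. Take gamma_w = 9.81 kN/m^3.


Using gamma_d = Gs * gamma_w / (1 + e)
gamma_d = 2.68 * 9.81 / (1 + 0.7)
gamma_d = 2.68 * 9.81 / 1.7
gamma_d = 15.465 kN/m^3


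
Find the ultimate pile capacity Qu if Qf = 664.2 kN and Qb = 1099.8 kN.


Using Qu = Qf + Qb
Qu = 664.2 + 1099.8
Qu = 1764.0 kN


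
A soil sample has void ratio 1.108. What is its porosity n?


Result: 0.5256

Derivation:
Using the relation n = e / (1 + e)
n = 1.108 / (1 + 1.108)
n = 1.108 / 2.108
n = 0.5256


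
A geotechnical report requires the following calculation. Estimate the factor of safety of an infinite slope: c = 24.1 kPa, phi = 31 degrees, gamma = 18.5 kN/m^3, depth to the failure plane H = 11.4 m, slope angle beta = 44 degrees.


Result: 0.851

Derivation:
Using Fs = c / (gamma*H*sin(beta)*cos(beta)) + tan(phi)/tan(beta)
Cohesion contribution = 24.1 / (18.5*11.4*sin(44)*cos(44))
Cohesion contribution = 0.228684
Friction contribution = tan(31)/tan(44) = 0.622209
Fs = 0.228684 + 0.622209
Fs = 0.851


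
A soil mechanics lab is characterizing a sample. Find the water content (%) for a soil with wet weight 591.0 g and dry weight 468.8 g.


Using w = (m_wet - m_dry) / m_dry * 100
m_wet - m_dry = 591.0 - 468.8 = 122.2 g
w = 122.2 / 468.8 * 100
w = 26.07 %


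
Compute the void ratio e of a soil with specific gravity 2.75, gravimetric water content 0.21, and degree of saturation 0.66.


Using the relation e = Gs * w / S
e = 2.75 * 0.21 / 0.66
e = 0.875


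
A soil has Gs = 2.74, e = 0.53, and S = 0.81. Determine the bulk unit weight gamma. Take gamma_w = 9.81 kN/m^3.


Using gamma = gamma_w * (Gs + S*e) / (1 + e)
Numerator: Gs + S*e = 2.74 + 0.81*0.53 = 3.1693
Denominator: 1 + e = 1 + 0.53 = 1.53
gamma = 9.81 * 3.1693 / 1.53
gamma = 20.321 kN/m^3


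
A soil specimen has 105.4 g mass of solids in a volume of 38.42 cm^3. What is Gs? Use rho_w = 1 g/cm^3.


Using Gs = m_s / (V_s * rho_w)
Since rho_w = 1 g/cm^3:
Gs = 105.4 / 38.42
Gs = 2.743


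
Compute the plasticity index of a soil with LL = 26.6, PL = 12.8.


Result: 13.8

Derivation:
Using PI = LL - PL
PI = 26.6 - 12.8
PI = 13.8


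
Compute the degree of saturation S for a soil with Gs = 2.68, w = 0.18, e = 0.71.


Result: 0.6794

Derivation:
Using S = Gs * w / e
S = 2.68 * 0.18 / 0.71
S = 0.6794


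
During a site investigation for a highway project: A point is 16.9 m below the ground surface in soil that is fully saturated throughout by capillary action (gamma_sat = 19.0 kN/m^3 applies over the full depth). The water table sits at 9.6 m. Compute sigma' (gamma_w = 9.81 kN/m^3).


Total stress = gamma_sat * depth
sigma = 19.0 * 16.9 = 321.1 kPa
Pore water pressure u = gamma_w * (depth - d_wt)
u = 9.81 * (16.9 - 9.6) = 71.613 kPa
Effective stress = sigma - u
sigma' = 321.1 - 71.613 = 249.49 kPa


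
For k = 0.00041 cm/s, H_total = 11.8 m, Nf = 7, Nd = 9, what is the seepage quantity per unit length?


Convert k to m/s for unit consistency with H:
k = 0.00041 cm/s = 0.00041 / 100 m/s = 4.1e-06 m/s
Using q = k * H * Nf / Nd
Nf / Nd = 7 / 9 = 0.7778
q = 4.1e-06 * 11.8 * 0.7778
q = 3.763e-05 m^3/s per m


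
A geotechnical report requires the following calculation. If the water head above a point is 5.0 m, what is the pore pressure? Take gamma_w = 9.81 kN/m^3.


Using u = gamma_w * h_w
u = 9.81 * 5.0
u = 49.05 kPa


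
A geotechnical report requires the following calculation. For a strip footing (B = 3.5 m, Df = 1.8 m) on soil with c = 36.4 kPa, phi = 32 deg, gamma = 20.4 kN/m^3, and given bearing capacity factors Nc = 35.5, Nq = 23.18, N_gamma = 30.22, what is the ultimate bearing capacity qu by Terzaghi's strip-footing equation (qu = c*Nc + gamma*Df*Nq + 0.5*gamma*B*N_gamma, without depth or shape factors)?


Compute qu = c*Nc + gamma*Df*Nq + 0.5*gamma*B*N_gamma
Term 1: 36.4 * 35.5 = 1292.2
Term 2: 20.4 * 1.8 * 23.18 = 851.1696
Term 3: 0.5 * 20.4 * 3.5 * 30.22 = 1078.854
qu = 1292.2 + 851.1696 + 1078.854
qu = 3222.22 kPa


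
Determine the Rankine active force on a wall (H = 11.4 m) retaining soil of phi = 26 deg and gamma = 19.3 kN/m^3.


Compute active earth pressure coefficient:
Ka = tan^2(45 - phi/2) = tan^2(32.0) = 0.390462
Compute active force:
Pa = 0.5 * Ka * gamma * H^2
Pa = 0.5 * 0.390462 * 19.3 * 11.4^2
Pa = 489.68 kN/m


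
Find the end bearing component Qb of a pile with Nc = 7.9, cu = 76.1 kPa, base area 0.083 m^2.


Result: 49.9 kN

Derivation:
Using Qb = Nc * cu * Ab
Qb = 7.9 * 76.1 * 0.083
Qb = 49.9 kN


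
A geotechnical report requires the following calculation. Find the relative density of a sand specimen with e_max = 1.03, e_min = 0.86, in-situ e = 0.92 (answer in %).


Using Dr = (e_max - e) / (e_max - e_min) * 100
e_max - e = 1.03 - 0.92 = 0.11
e_max - e_min = 1.03 - 0.86 = 0.17
Dr = 0.11 / 0.17 * 100
Dr = 64.71 %


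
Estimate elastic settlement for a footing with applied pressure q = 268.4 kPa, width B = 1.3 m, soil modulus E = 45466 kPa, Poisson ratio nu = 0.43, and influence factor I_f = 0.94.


Using Se = q * B * (1 - nu^2) * I_f / E
1 - nu^2 = 1 - 0.43^2 = 0.8151
Se = 268.4 * 1.3 * 0.8151 * 0.94 / 45466
Se = 0.005880 m
Convert to mm: Se = 0.005880 * 1000 = 5.88 mm


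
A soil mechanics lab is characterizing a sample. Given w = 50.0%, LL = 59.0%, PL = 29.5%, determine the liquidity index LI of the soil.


First compute the plasticity index:
PI = LL - PL = 59.0 - 29.5 = 29.5
Then compute the liquidity index:
LI = (w - PL) / PI
LI = (50.0 - 29.5) / 29.5
LI = 0.695


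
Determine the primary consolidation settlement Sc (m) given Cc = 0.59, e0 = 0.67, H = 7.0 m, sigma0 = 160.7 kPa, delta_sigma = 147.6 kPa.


Result: 0.6998 m

Derivation:
Using Sc = Cc * H / (1 + e0) * log10((sigma0 + delta_sigma) / sigma0)
Stress ratio = (160.7 + 147.6) / 160.7 = 1.91848
log10(1.91848) = 0.282958
Cc * H / (1 + e0) = 0.59 * 7.0 / (1 + 0.67) = 2.47305
Sc = 2.47305 * 0.282958
Sc = 0.6998 m


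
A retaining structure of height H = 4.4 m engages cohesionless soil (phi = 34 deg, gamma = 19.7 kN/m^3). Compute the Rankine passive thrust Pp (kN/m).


Compute passive earth pressure coefficient:
Kp = tan^2(45 + phi/2) = tan^2(62.0) = 3.537132
Compute passive force:
Pp = 0.5 * Kp * gamma * H^2
Pp = 0.5 * 3.537132 * 19.7 * 4.4^2
Pp = 674.52 kN/m


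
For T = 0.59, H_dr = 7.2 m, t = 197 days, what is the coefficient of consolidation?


Using cv = T * H_dr^2 / t
H_dr^2 = 7.2^2 = 51.84
cv = 0.59 * 51.84 / 197
cv = 0.15526 m^2/day


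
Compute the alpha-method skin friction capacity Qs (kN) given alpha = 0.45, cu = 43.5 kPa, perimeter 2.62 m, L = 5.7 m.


Result: 292.33 kN

Derivation:
Using Qs = alpha * cu * perimeter * L
Qs = 0.45 * 43.5 * 2.62 * 5.7
Qs = 292.33 kN


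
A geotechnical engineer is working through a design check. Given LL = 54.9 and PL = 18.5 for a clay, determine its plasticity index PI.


Using PI = LL - PL
PI = 54.9 - 18.5
PI = 36.4


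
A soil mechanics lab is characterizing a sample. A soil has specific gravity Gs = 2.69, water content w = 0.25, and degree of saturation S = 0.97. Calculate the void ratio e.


Result: 0.6933

Derivation:
Using the relation e = Gs * w / S
e = 2.69 * 0.25 / 0.97
e = 0.6933


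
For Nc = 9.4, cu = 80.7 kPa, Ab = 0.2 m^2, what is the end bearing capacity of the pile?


Result: 151.72 kN

Derivation:
Using Qb = Nc * cu * Ab
Qb = 9.4 * 80.7 * 0.2
Qb = 151.72 kN


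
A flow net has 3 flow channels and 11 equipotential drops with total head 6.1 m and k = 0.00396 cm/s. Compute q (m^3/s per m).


Convert k to m/s for unit consistency with H:
k = 0.00396 cm/s = 0.00396 / 100 m/s = 3.96e-05 m/s
Using q = k * H * Nf / Nd
Nf / Nd = 3 / 11 = 0.2727
q = 3.96e-05 * 6.1 * 0.2727
q = 6.588e-05 m^3/s per m


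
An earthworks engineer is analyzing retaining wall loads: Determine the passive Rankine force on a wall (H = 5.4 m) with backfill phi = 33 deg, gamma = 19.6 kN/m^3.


Compute passive earth pressure coefficient:
Kp = tan^2(45 + phi/2) = tan^2(61.5) = 3.39212
Compute passive force:
Pp = 0.5 * Kp * gamma * H^2
Pp = 0.5 * 3.39212 * 19.6 * 5.4^2
Pp = 969.36 kN/m


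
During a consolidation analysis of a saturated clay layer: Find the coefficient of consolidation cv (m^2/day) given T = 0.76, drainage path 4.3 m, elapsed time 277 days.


Result: 0.05073 m^2/day

Derivation:
Using cv = T * H_dr^2 / t
H_dr^2 = 4.3^2 = 18.49
cv = 0.76 * 18.49 / 277
cv = 0.05073 m^2/day


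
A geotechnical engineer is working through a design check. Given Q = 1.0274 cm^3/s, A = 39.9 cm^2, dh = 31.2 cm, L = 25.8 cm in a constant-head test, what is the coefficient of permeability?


Compute hydraulic gradient:
i = dh / L = 31.2 / 25.8 = 1.2093
Then apply Darcy's law:
k = Q / (A * i)
k = 1.0274 / (39.9 * 1.2093)
k = 1.0274 / 48.2512
k = 0.021293 cm/s


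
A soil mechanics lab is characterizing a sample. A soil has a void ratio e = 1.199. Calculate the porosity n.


Using the relation n = e / (1 + e)
n = 1.199 / (1 + 1.199)
n = 1.199 / 2.199
n = 0.5452


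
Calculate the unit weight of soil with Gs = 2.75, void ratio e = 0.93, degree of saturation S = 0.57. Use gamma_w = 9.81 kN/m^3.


Using gamma = gamma_w * (Gs + S*e) / (1 + e)
Numerator: Gs + S*e = 2.75 + 0.57*0.93 = 3.2801
Denominator: 1 + e = 1 + 0.93 = 1.93
gamma = 9.81 * 3.2801 / 1.93
gamma = 16.672 kN/m^3


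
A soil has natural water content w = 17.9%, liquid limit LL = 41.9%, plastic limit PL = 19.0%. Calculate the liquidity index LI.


First compute the plasticity index:
PI = LL - PL = 41.9 - 19.0 = 22.9
Then compute the liquidity index:
LI = (w - PL) / PI
LI = (17.9 - 19.0) / 22.9
LI = -0.048


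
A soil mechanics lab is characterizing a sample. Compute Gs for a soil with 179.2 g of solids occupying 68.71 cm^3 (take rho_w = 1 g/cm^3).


Result: 2.608

Derivation:
Using Gs = m_s / (V_s * rho_w)
Since rho_w = 1 g/cm^3:
Gs = 179.2 / 68.71
Gs = 2.608


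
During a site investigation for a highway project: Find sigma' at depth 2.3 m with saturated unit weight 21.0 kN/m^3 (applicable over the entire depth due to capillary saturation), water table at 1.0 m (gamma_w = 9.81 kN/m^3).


Result: 35.55 kPa

Derivation:
Total stress = gamma_sat * depth
sigma = 21.0 * 2.3 = 48.3 kPa
Pore water pressure u = gamma_w * (depth - d_wt)
u = 9.81 * (2.3 - 1.0) = 12.753 kPa
Effective stress = sigma - u
sigma' = 48.3 - 12.753 = 35.55 kPa


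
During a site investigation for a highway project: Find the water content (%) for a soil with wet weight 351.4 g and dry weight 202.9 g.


Using w = (m_wet - m_dry) / m_dry * 100
m_wet - m_dry = 351.4 - 202.9 = 148.5 g
w = 148.5 / 202.9 * 100
w = 73.19 %


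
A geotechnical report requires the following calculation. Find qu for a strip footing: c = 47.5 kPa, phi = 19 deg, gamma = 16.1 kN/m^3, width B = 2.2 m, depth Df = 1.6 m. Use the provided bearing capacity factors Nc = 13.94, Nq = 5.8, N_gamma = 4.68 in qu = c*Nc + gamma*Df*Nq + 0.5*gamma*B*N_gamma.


Compute qu = c*Nc + gamma*Df*Nq + 0.5*gamma*B*N_gamma
Term 1: 47.5 * 13.94 = 662.15
Term 2: 16.1 * 1.6 * 5.8 = 149.408
Term 3: 0.5 * 16.1 * 2.2 * 4.68 = 82.8828
qu = 662.15 + 149.408 + 82.8828
qu = 894.44 kPa


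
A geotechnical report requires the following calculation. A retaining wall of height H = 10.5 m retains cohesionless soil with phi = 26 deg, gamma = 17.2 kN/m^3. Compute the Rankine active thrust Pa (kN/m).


Compute active earth pressure coefficient:
Ka = tan^2(45 - phi/2) = tan^2(32.0) = 0.390462
Compute active force:
Pa = 0.5 * Ka * gamma * H^2
Pa = 0.5 * 0.390462 * 17.2 * 10.5^2
Pa = 370.22 kN/m


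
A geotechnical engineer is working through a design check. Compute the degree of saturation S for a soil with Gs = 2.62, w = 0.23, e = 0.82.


Result: 0.7349

Derivation:
Using S = Gs * w / e
S = 2.62 * 0.23 / 0.82
S = 0.7349


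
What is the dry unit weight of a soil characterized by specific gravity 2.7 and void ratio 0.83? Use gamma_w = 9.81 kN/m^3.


Using gamma_d = Gs * gamma_w / (1 + e)
gamma_d = 2.7 * 9.81 / (1 + 0.83)
gamma_d = 2.7 * 9.81 / 1.83
gamma_d = 14.474 kN/m^3


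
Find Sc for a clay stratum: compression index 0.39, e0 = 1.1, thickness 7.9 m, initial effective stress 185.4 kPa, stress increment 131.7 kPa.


Using Sc = Cc * H / (1 + e0) * log10((sigma0 + delta_sigma) / sigma0)
Stress ratio = (185.4 + 131.7) / 185.4 = 1.71036
log10(1.71036) = 0.233087
Cc * H / (1 + e0) = 0.39 * 7.9 / (1 + 1.1) = 1.46714
Sc = 1.46714 * 0.233087
Sc = 0.342 m


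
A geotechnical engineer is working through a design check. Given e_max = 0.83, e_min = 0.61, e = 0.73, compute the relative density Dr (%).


Using Dr = (e_max - e) / (e_max - e_min) * 100
e_max - e = 0.83 - 0.73 = 0.1
e_max - e_min = 0.83 - 0.61 = 0.22
Dr = 0.1 / 0.22 * 100
Dr = 45.45 %


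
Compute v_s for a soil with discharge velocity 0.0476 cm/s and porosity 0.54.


Using v_s = v_d / n
v_s = 0.0476 / 0.54
v_s = 0.08815 cm/s


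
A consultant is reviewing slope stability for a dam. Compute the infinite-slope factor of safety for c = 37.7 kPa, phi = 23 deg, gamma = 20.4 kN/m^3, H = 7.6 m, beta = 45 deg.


Using Fs = c / (gamma*H*sin(beta)*cos(beta)) + tan(phi)/tan(beta)
Cohesion contribution = 37.7 / (20.4*7.6*sin(45)*cos(45))
Cohesion contribution = 0.486326
Friction contribution = tan(23)/tan(45) = 0.424475
Fs = 0.486326 + 0.424475
Fs = 0.911


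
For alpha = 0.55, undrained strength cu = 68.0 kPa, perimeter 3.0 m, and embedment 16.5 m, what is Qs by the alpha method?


Result: 1851.3 kN

Derivation:
Using Qs = alpha * cu * perimeter * L
Qs = 0.55 * 68.0 * 3.0 * 16.5
Qs = 1851.3 kN


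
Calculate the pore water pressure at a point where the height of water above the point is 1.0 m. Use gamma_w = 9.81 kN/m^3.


Using u = gamma_w * h_w
u = 9.81 * 1.0
u = 9.81 kPa


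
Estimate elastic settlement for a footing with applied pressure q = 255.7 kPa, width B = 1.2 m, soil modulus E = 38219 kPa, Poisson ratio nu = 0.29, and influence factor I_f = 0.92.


Using Se = q * B * (1 - nu^2) * I_f / E
1 - nu^2 = 1 - 0.29^2 = 0.9159
Se = 255.7 * 1.2 * 0.9159 * 0.92 / 38219
Se = 0.006765 m
Convert to mm: Se = 0.006765 * 1000 = 6.765 mm


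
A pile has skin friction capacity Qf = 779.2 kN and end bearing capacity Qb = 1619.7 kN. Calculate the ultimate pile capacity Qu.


Using Qu = Qf + Qb
Qu = 779.2 + 1619.7
Qu = 2398.9 kN


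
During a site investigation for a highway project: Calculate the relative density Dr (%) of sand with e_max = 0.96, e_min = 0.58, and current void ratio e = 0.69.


Using Dr = (e_max - e) / (e_max - e_min) * 100
e_max - e = 0.96 - 0.69 = 0.27
e_max - e_min = 0.96 - 0.58 = 0.38
Dr = 0.27 / 0.38 * 100
Dr = 71.05 %


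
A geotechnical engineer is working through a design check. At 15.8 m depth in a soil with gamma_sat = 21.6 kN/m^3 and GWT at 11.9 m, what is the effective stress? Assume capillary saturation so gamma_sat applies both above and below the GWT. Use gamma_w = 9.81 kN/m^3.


Total stress = gamma_sat * depth
sigma = 21.6 * 15.8 = 341.28 kPa
Pore water pressure u = gamma_w * (depth - d_wt)
u = 9.81 * (15.8 - 11.9) = 38.259 kPa
Effective stress = sigma - u
sigma' = 341.28 - 38.259 = 303.02 kPa


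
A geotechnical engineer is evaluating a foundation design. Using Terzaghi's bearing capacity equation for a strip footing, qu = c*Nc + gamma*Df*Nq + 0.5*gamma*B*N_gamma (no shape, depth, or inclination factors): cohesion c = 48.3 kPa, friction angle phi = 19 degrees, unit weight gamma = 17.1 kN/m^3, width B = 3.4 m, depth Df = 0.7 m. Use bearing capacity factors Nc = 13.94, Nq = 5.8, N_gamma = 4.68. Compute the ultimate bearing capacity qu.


Compute qu = c*Nc + gamma*Df*Nq + 0.5*gamma*B*N_gamma
Term 1: 48.3 * 13.94 = 673.302
Term 2: 17.1 * 0.7 * 5.8 = 69.426
Term 3: 0.5 * 17.1 * 3.4 * 4.68 = 136.0476
qu = 673.302 + 69.426 + 136.0476
qu = 878.78 kPa


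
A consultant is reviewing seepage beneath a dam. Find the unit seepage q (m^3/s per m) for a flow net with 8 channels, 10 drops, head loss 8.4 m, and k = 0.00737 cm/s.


Result: 0.0004953 m^3/s per m

Derivation:
Convert k to m/s for unit consistency with H:
k = 0.00737 cm/s = 0.00737 / 100 m/s = 7.37e-05 m/s
Using q = k * H * Nf / Nd
Nf / Nd = 8 / 10 = 0.8
q = 7.37e-05 * 8.4 * 0.8
q = 0.0004953 m^3/s per m


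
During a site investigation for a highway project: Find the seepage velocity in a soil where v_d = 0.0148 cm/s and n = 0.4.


Using v_s = v_d / n
v_s = 0.0148 / 0.4
v_s = 0.037 cm/s


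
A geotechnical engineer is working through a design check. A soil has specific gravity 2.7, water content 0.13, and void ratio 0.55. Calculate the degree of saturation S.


Using S = Gs * w / e
S = 2.7 * 0.13 / 0.55
S = 0.6382


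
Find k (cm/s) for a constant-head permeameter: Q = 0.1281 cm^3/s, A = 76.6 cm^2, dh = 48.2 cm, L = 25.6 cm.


Result: 0.000888 cm/s

Derivation:
Compute hydraulic gradient:
i = dh / L = 48.2 / 25.6 = 1.88281
Then apply Darcy's law:
k = Q / (A * i)
k = 0.1281 / (76.6 * 1.88281)
k = 0.1281 / 144.223
k = 0.000888 cm/s


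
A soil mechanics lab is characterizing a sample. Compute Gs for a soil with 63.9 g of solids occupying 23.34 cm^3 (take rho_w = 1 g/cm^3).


Using Gs = m_s / (V_s * rho_w)
Since rho_w = 1 g/cm^3:
Gs = 63.9 / 23.34
Gs = 2.738


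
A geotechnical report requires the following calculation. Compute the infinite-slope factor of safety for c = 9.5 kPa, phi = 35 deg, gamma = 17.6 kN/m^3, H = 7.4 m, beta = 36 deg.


Result: 1.117

Derivation:
Using Fs = c / (gamma*H*sin(beta)*cos(beta)) + tan(phi)/tan(beta)
Cohesion contribution = 9.5 / (17.6*7.4*sin(36)*cos(36))
Cohesion contribution = 0.153392
Friction contribution = tan(35)/tan(36) = 0.963753
Fs = 0.153392 + 0.963753
Fs = 1.117


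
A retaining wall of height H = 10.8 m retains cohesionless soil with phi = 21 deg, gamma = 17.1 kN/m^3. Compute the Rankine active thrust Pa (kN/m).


Compute active earth pressure coefficient:
Ka = tan^2(45 - phi/2) = tan^2(34.5) = 0.472355
Compute active force:
Pa = 0.5 * Ka * gamma * H^2
Pa = 0.5 * 0.472355 * 17.1 * 10.8^2
Pa = 471.07 kN/m


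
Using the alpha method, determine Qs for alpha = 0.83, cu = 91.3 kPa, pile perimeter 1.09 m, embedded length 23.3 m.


Using Qs = alpha * cu * perimeter * L
Qs = 0.83 * 91.3 * 1.09 * 23.3
Qs = 1924.56 kN


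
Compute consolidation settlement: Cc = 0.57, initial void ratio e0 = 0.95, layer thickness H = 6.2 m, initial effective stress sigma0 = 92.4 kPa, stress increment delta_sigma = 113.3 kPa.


Using Sc = Cc * H / (1 + e0) * log10((sigma0 + delta_sigma) / sigma0)
Stress ratio = (92.4 + 113.3) / 92.4 = 2.22619
log10(2.22619) = 0.347562
Cc * H / (1 + e0) = 0.57 * 6.2 / (1 + 0.95) = 1.81231
Sc = 1.81231 * 0.347562
Sc = 0.6299 m


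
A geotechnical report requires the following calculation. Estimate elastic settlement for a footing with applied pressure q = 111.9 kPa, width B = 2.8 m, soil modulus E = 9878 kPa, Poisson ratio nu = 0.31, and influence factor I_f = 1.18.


Using Se = q * B * (1 - nu^2) * I_f / E
1 - nu^2 = 1 - 0.31^2 = 0.9039
Se = 111.9 * 2.8 * 0.9039 * 1.18 / 9878
Se = 0.033832 m
Convert to mm: Se = 0.033832 * 1000 = 33.832 mm


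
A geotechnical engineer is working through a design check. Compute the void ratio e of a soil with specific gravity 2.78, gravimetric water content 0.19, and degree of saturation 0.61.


Using the relation e = Gs * w / S
e = 2.78 * 0.19 / 0.61
e = 0.8659


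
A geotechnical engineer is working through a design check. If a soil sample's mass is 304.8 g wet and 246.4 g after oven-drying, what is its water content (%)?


Result: 23.7 %

Derivation:
Using w = (m_wet - m_dry) / m_dry * 100
m_wet - m_dry = 304.8 - 246.4 = 58.4 g
w = 58.4 / 246.4 * 100
w = 23.7 %


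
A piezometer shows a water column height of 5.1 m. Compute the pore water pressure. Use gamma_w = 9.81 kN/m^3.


Using u = gamma_w * h_w
u = 9.81 * 5.1
u = 50.03 kPa


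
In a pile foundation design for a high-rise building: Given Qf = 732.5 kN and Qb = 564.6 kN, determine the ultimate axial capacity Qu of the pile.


Using Qu = Qf + Qb
Qu = 732.5 + 564.6
Qu = 1297.1 kN


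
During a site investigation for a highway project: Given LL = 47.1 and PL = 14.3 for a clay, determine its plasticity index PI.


Using PI = LL - PL
PI = 47.1 - 14.3
PI = 32.8


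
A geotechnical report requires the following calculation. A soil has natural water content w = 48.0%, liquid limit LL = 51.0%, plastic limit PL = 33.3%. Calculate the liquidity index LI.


First compute the plasticity index:
PI = LL - PL = 51.0 - 33.3 = 17.7
Then compute the liquidity index:
LI = (w - PL) / PI
LI = (48.0 - 33.3) / 17.7
LI = 0.831


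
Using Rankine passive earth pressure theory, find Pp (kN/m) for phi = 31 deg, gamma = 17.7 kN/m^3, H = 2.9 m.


Compute passive earth pressure coefficient:
Kp = tan^2(45 + phi/2) = tan^2(60.5) = 3.124035
Compute passive force:
Pp = 0.5 * Kp * gamma * H^2
Pp = 0.5 * 3.124035 * 17.7 * 2.9^2
Pp = 232.52 kN/m


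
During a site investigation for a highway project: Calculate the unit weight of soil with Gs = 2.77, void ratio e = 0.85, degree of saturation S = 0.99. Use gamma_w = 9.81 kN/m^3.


Using gamma = gamma_w * (Gs + S*e) / (1 + e)
Numerator: Gs + S*e = 2.77 + 0.99*0.85 = 3.6115
Denominator: 1 + e = 1 + 0.85 = 1.85
gamma = 9.81 * 3.6115 / 1.85
gamma = 19.151 kN/m^3


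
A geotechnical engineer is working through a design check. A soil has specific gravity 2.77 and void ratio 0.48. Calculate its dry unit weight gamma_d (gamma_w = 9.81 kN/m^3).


Using gamma_d = Gs * gamma_w / (1 + e)
gamma_d = 2.77 * 9.81 / (1 + 0.48)
gamma_d = 2.77 * 9.81 / 1.48
gamma_d = 18.361 kN/m^3


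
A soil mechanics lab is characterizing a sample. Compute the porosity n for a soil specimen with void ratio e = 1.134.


Using the relation n = e / (1 + e)
n = 1.134 / (1 + 1.134)
n = 1.134 / 2.134
n = 0.5314


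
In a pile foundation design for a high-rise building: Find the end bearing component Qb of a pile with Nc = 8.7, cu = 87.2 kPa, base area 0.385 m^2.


Using Qb = Nc * cu * Ab
Qb = 8.7 * 87.2 * 0.385
Qb = 292.08 kN


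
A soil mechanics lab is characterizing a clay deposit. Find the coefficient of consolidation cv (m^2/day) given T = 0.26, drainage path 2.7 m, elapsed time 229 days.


Result: 0.00828 m^2/day

Derivation:
Using cv = T * H_dr^2 / t
H_dr^2 = 2.7^2 = 7.29
cv = 0.26 * 7.29 / 229
cv = 0.00828 m^2/day


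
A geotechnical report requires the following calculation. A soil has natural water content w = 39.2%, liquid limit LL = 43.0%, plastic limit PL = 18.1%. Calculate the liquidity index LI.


First compute the plasticity index:
PI = LL - PL = 43.0 - 18.1 = 24.9
Then compute the liquidity index:
LI = (w - PL) / PI
LI = (39.2 - 18.1) / 24.9
LI = 0.847


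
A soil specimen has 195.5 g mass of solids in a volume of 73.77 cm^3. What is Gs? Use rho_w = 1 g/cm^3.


Using Gs = m_s / (V_s * rho_w)
Since rho_w = 1 g/cm^3:
Gs = 195.5 / 73.77
Gs = 2.65


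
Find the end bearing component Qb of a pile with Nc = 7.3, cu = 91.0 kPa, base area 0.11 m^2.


Using Qb = Nc * cu * Ab
Qb = 7.3 * 91.0 * 0.11
Qb = 73.07 kN


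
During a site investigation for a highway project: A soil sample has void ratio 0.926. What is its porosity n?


Using the relation n = e / (1 + e)
n = 0.926 / (1 + 0.926)
n = 0.926 / 1.926
n = 0.4808


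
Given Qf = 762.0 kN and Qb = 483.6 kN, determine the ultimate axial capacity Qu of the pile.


Using Qu = Qf + Qb
Qu = 762.0 + 483.6
Qu = 1245.6 kN


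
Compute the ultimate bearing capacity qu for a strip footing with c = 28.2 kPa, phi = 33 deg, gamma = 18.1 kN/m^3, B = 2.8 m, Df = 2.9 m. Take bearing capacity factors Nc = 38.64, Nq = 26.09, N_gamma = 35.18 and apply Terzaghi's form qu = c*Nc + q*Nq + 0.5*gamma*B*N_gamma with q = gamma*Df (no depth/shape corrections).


Compute qu = c*Nc + gamma*Df*Nq + 0.5*gamma*B*N_gamma
Term 1: 28.2 * 38.64 = 1089.648
Term 2: 18.1 * 2.9 * 26.09 = 1369.4641
Term 3: 0.5 * 18.1 * 2.8 * 35.18 = 891.4612
qu = 1089.648 + 1369.4641 + 891.4612
qu = 3350.57 kPa


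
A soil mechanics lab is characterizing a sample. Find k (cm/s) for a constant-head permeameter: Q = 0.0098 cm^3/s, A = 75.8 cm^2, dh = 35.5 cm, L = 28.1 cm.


Compute hydraulic gradient:
i = dh / L = 35.5 / 28.1 = 1.26335
Then apply Darcy's law:
k = Q / (A * i)
k = 0.0098 / (75.8 * 1.26335)
k = 0.0098 / 95.7616
k = 0.000102 cm/s


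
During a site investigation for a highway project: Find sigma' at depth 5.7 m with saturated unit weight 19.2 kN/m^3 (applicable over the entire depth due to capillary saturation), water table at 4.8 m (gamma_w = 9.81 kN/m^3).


Result: 100.61 kPa

Derivation:
Total stress = gamma_sat * depth
sigma = 19.2 * 5.7 = 109.44 kPa
Pore water pressure u = gamma_w * (depth - d_wt)
u = 9.81 * (5.7 - 4.8) = 8.829 kPa
Effective stress = sigma - u
sigma' = 109.44 - 8.829 = 100.61 kPa


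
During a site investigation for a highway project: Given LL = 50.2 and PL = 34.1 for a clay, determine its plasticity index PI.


Using PI = LL - PL
PI = 50.2 - 34.1
PI = 16.1


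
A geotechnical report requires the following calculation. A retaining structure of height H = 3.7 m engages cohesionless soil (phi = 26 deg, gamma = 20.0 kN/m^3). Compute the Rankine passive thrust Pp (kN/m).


Compute passive earth pressure coefficient:
Kp = tan^2(45 + phi/2) = tan^2(58.0) = 2.561071
Compute passive force:
Pp = 0.5 * Kp * gamma * H^2
Pp = 0.5 * 2.561071 * 20.0 * 3.7^2
Pp = 350.61 kN/m


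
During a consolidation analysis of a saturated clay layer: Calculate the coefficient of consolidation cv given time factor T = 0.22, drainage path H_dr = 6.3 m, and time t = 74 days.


Result: 0.118 m^2/day

Derivation:
Using cv = T * H_dr^2 / t
H_dr^2 = 6.3^2 = 39.69
cv = 0.22 * 39.69 / 74
cv = 0.118 m^2/day


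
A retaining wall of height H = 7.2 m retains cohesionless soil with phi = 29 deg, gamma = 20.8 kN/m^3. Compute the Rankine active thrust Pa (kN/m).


Result: 187.07 kN/m

Derivation:
Compute active earth pressure coefficient:
Ka = tan^2(45 - phi/2) = tan^2(30.5) = 0.346974
Compute active force:
Pa = 0.5 * Ka * gamma * H^2
Pa = 0.5 * 0.346974 * 20.8 * 7.2^2
Pa = 187.07 kN/m


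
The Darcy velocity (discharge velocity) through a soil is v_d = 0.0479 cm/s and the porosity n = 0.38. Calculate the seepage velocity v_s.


Using v_s = v_d / n
v_s = 0.0479 / 0.38
v_s = 0.12605 cm/s


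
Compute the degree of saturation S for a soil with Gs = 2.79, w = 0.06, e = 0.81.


Result: 0.2067

Derivation:
Using S = Gs * w / e
S = 2.79 * 0.06 / 0.81
S = 0.2067


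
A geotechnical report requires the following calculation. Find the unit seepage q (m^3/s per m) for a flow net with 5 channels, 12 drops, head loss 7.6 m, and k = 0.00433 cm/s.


Convert k to m/s for unit consistency with H:
k = 0.00433 cm/s = 0.00433 / 100 m/s = 4.33e-05 m/s
Using q = k * H * Nf / Nd
Nf / Nd = 5 / 12 = 0.4167
q = 4.33e-05 * 7.6 * 0.4167
q = 0.0001371 m^3/s per m


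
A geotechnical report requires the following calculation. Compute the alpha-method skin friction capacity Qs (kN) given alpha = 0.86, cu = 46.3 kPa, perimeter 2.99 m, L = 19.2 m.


Result: 2285.87 kN

Derivation:
Using Qs = alpha * cu * perimeter * L
Qs = 0.86 * 46.3 * 2.99 * 19.2
Qs = 2285.87 kN


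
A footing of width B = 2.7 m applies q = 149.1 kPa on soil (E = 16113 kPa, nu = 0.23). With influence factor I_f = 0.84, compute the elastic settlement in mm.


Using Se = q * B * (1 - nu^2) * I_f / E
1 - nu^2 = 1 - 0.23^2 = 0.9471
Se = 149.1 * 2.7 * 0.9471 * 0.84 / 16113
Se = 0.019877 m
Convert to mm: Se = 0.019877 * 1000 = 19.877 mm


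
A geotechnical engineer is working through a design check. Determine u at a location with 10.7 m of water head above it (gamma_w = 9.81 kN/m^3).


Using u = gamma_w * h_w
u = 9.81 * 10.7
u = 104.97 kPa


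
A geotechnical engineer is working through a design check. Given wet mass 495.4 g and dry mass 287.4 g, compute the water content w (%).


Using w = (m_wet - m_dry) / m_dry * 100
m_wet - m_dry = 495.4 - 287.4 = 208.0 g
w = 208.0 / 287.4 * 100
w = 72.37 %


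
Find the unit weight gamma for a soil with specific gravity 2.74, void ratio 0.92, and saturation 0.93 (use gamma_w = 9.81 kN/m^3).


Result: 18.371 kN/m^3

Derivation:
Using gamma = gamma_w * (Gs + S*e) / (1 + e)
Numerator: Gs + S*e = 2.74 + 0.93*0.92 = 3.5956
Denominator: 1 + e = 1 + 0.92 = 1.92
gamma = 9.81 * 3.5956 / 1.92
gamma = 18.371 kN/m^3


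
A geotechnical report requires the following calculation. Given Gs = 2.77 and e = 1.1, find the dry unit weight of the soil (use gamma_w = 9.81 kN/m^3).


Using gamma_d = Gs * gamma_w / (1 + e)
gamma_d = 2.77 * 9.81 / (1 + 1.1)
gamma_d = 2.77 * 9.81 / 2.1
gamma_d = 12.94 kN/m^3


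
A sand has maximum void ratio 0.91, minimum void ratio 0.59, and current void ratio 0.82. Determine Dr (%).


Using Dr = (e_max - e) / (e_max - e_min) * 100
e_max - e = 0.91 - 0.82 = 0.09
e_max - e_min = 0.91 - 0.59 = 0.32
Dr = 0.09 / 0.32 * 100
Dr = 28.13 %


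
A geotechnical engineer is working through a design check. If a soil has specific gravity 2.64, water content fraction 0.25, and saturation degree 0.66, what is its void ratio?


Using the relation e = Gs * w / S
e = 2.64 * 0.25 / 0.66
e = 1.0


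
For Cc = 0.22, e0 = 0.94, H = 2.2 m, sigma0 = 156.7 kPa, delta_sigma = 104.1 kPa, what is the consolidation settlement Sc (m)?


Using Sc = Cc * H / (1 + e0) * log10((sigma0 + delta_sigma) / sigma0)
Stress ratio = (156.7 + 104.1) / 156.7 = 1.66433
log10(1.66433) = 0.221239
Cc * H / (1 + e0) = 0.22 * 2.2 / (1 + 0.94) = 0.249485
Sc = 0.249485 * 0.221239
Sc = 0.0552 m


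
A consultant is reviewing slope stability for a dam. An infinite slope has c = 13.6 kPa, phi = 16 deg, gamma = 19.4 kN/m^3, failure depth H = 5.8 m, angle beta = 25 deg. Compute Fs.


Result: 0.93

Derivation:
Using Fs = c / (gamma*H*sin(beta)*cos(beta)) + tan(phi)/tan(beta)
Cohesion contribution = 13.6 / (19.4*5.8*sin(25)*cos(25))
Cohesion contribution = 0.315562
Friction contribution = tan(16)/tan(25) = 0.614927
Fs = 0.315562 + 0.614927
Fs = 0.93


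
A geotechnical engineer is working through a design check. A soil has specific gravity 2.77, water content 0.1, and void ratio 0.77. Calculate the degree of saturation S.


Result: 0.3597

Derivation:
Using S = Gs * w / e
S = 2.77 * 0.1 / 0.77
S = 0.3597


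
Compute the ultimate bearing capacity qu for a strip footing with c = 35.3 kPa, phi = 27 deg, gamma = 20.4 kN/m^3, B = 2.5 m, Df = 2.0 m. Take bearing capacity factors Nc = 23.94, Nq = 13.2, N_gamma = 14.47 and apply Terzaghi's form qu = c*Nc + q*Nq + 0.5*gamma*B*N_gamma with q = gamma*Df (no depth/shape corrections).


Compute qu = c*Nc + gamma*Df*Nq + 0.5*gamma*B*N_gamma
Term 1: 35.3 * 23.94 = 845.082
Term 2: 20.4 * 2.0 * 13.2 = 538.56
Term 3: 0.5 * 20.4 * 2.5 * 14.47 = 368.985
qu = 845.082 + 538.56 + 368.985
qu = 1752.63 kPa


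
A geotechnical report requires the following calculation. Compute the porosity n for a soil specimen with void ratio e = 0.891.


Result: 0.4712

Derivation:
Using the relation n = e / (1 + e)
n = 0.891 / (1 + 0.891)
n = 0.891 / 1.891
n = 0.4712


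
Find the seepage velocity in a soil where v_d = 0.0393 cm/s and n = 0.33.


Result: 0.11909 cm/s

Derivation:
Using v_s = v_d / n
v_s = 0.0393 / 0.33
v_s = 0.11909 cm/s


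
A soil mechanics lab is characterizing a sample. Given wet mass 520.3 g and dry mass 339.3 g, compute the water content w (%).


Result: 53.35 %

Derivation:
Using w = (m_wet - m_dry) / m_dry * 100
m_wet - m_dry = 520.3 - 339.3 = 181.0 g
w = 181.0 / 339.3 * 100
w = 53.35 %


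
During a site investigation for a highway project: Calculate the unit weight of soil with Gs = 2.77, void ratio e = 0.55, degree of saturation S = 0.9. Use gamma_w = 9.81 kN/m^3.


Using gamma = gamma_w * (Gs + S*e) / (1 + e)
Numerator: Gs + S*e = 2.77 + 0.9*0.55 = 3.265
Denominator: 1 + e = 1 + 0.55 = 1.55
gamma = 9.81 * 3.265 / 1.55
gamma = 20.664 kN/m^3


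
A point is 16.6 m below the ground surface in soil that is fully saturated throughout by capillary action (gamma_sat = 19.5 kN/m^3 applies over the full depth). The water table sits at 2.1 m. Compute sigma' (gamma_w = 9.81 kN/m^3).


Total stress = gamma_sat * depth
sigma = 19.5 * 16.6 = 323.7 kPa
Pore water pressure u = gamma_w * (depth - d_wt)
u = 9.81 * (16.6 - 2.1) = 142.245 kPa
Effective stress = sigma - u
sigma' = 323.7 - 142.245 = 181.46 kPa


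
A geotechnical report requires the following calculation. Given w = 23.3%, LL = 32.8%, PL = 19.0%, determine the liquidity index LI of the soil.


First compute the plasticity index:
PI = LL - PL = 32.8 - 19.0 = 13.8
Then compute the liquidity index:
LI = (w - PL) / PI
LI = (23.3 - 19.0) / 13.8
LI = 0.312


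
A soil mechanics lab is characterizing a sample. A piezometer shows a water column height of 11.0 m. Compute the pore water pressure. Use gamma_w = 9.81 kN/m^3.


Using u = gamma_w * h_w
u = 9.81 * 11.0
u = 107.91 kPa


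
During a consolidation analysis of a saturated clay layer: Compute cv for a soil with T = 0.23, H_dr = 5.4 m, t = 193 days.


Using cv = T * H_dr^2 / t
H_dr^2 = 5.4^2 = 29.16
cv = 0.23 * 29.16 / 193
cv = 0.03475 m^2/day


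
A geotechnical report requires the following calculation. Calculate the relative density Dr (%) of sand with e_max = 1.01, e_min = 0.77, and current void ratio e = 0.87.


Using Dr = (e_max - e) / (e_max - e_min) * 100
e_max - e = 1.01 - 0.87 = 0.14
e_max - e_min = 1.01 - 0.77 = 0.24
Dr = 0.14 / 0.24 * 100
Dr = 58.33 %


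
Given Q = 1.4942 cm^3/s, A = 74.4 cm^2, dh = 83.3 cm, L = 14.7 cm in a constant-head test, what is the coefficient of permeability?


Result: 0.003544 cm/s

Derivation:
Compute hydraulic gradient:
i = dh / L = 83.3 / 14.7 = 5.66667
Then apply Darcy's law:
k = Q / (A * i)
k = 1.4942 / (74.4 * 5.66667)
k = 1.4942 / 421.6
k = 0.003544 cm/s


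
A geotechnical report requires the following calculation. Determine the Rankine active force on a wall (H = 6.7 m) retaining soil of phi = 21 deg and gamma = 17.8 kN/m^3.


Compute active earth pressure coefficient:
Ka = tan^2(45 - phi/2) = tan^2(34.5) = 0.472355
Compute active force:
Pa = 0.5 * Ka * gamma * H^2
Pa = 0.5 * 0.472355 * 17.8 * 6.7^2
Pa = 188.72 kN/m
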